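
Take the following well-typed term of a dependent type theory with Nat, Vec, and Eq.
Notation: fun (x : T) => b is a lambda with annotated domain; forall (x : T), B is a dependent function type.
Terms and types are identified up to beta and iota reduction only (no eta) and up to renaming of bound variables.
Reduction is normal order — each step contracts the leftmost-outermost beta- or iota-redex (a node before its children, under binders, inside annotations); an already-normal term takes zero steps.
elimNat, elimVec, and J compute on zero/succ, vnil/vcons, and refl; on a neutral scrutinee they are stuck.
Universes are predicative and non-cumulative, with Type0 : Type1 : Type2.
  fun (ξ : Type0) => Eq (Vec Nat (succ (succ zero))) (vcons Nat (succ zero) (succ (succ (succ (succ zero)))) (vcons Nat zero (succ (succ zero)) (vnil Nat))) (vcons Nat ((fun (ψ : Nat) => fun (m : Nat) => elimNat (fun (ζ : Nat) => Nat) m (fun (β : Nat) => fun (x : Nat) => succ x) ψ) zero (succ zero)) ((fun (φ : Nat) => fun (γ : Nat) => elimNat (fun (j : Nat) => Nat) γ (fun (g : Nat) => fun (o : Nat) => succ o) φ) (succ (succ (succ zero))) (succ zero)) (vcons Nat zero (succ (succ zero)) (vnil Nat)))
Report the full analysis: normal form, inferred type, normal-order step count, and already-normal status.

normal form:
  fun (ξ : Type0) => Eq (Vec Nat (succ (succ zero))) (vcons Nat (succ zero) (succ (succ (succ (succ zero)))) (vcons Nat zero (succ (succ zero)) (vnil Nat))) (vcons Nat (succ zero) (succ (succ (succ (succ zero)))) (vcons Nat zero (succ (succ zero)) (vnil Nat)))
inferred type:
  forall (ξ : Type0), Type0
steps to reach normal form (normal order): 15
started in normal form: no
first contracted redex: a beta-redex


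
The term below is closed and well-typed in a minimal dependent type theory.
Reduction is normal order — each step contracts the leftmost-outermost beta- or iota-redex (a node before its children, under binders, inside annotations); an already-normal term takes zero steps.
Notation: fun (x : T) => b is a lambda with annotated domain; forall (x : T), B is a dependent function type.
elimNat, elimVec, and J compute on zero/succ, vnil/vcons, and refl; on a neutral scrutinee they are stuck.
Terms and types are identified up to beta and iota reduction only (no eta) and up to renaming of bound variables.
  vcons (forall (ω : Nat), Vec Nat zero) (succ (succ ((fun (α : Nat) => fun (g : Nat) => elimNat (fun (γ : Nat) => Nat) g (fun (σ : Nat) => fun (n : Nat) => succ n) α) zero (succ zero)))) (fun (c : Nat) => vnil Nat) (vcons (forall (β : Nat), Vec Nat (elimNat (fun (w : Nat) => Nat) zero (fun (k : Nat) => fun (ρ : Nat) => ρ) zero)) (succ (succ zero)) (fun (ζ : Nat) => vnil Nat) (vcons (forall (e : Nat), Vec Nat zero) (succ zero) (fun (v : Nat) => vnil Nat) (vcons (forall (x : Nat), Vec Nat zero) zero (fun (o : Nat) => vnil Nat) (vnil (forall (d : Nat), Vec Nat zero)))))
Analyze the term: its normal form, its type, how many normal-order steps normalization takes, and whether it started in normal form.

reduced normal form:
  vcons (forall (ω : Nat), Vec Nat zero) (succ (succ (succ zero))) (fun (α : Nat) => vnil Nat) (vcons (forall (g : Nat), Vec Nat zero) (succ (succ zero)) (fun (γ : Nat) => vnil Nat) (vcons (forall (σ : Nat), Vec Nat zero) (succ zero) (fun (n : Nat) => vnil Nat) (vcons (forall (c : Nat), Vec Nat zero) zero (fun (β : Nat) => vnil Nat) (vnil (forall (w : Nat), Vec Nat zero)))))
the term's type:
  Vec (forall (ω : Nat), Vec Nat zero) (succ (succ (succ (succ zero))))
reduction steps (normal order): 4
term was already normal: no
first redex: a beta-redex


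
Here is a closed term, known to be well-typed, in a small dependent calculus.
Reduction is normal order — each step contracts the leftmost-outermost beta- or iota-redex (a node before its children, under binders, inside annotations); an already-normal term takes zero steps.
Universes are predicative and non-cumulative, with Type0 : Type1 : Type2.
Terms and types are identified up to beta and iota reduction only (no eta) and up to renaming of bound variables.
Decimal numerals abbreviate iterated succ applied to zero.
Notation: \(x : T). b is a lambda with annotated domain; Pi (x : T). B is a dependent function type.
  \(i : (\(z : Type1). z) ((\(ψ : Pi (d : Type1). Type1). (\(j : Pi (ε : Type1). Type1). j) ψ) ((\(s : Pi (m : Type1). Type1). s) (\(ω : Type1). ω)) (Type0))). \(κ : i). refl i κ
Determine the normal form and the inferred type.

normal form:
  \(i : Type0). \(z : i). refl i z
inferred type:
  Pi (i : Type0). Pi (z : i). Eq i z z


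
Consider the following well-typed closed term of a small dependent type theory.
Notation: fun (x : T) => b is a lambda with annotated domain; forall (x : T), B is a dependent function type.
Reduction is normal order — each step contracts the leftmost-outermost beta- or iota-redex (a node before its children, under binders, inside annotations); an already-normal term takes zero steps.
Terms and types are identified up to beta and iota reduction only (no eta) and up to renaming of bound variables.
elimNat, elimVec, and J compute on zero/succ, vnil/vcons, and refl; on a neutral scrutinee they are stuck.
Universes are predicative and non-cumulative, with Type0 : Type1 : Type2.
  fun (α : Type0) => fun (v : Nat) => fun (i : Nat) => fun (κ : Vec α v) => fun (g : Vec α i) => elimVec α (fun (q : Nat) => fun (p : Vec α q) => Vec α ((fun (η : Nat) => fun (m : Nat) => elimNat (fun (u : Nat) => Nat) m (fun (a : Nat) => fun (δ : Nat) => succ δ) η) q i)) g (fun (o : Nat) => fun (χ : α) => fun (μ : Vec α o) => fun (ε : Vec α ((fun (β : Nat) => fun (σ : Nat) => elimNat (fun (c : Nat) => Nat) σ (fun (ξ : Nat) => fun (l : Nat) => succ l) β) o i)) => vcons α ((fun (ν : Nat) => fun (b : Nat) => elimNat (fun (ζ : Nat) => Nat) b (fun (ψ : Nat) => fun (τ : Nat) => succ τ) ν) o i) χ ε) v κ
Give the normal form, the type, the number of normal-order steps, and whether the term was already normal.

normal form:
  fun (α : Type0) => fun (v : Nat) => fun (i : Nat) => fun (κ : Vec α v) => fun (g : Vec α i) => elimVec α (fun (q : Nat) => fun (p : Vec α q) => Vec α (elimNat (fun (η : Nat) => Nat) i (fun (m : Nat) => fun (u : Nat) => succ u) q)) g (fun (a : Nat) => fun (δ : α) => fun (o : Vec α a) => fun (χ : Vec α (elimNat (fun (μ : Nat) => Nat) i (fun (ε : Nat) => fun (β : Nat) => succ β) a)) => vcons α (elimNat (fun (σ : Nat) => Nat) i (fun (c : Nat) => fun (ξ : Nat) => succ ξ) a) δ χ) v κ
inferred type:
  forall (α : Type0), forall (v : Nat), forall (i : Nat), forall (κ : Vec α v), forall (g : Vec α i), Vec α (elimNat (fun (q : Nat) => Nat) i (fun (p : Nat) => fun (η : Nat) => succ η) v)
normal-order step count: 6
started in normal form: no
first redex: a beta-redex


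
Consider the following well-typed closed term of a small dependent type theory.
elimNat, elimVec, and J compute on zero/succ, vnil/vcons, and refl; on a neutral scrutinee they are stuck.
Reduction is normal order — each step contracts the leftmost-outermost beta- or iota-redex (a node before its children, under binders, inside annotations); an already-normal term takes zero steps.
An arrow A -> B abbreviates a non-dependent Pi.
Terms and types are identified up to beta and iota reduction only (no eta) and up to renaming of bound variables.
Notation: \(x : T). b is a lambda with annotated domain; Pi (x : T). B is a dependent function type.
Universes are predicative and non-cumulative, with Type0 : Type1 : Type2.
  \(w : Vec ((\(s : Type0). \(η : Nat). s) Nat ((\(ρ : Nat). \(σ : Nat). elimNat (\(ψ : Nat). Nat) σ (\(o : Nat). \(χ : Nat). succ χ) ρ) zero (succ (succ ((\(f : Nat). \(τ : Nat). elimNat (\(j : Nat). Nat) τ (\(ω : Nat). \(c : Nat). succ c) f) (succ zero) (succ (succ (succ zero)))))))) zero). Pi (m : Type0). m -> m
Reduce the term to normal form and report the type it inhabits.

normal form:
  \(w : Vec Nat zero). Pi (s : Type0). s -> s
the term's type:
  Vec Nat zero -> Type1
observation: reduction starts at a beta-redex, and 2 normal-order steps reach the normal form.


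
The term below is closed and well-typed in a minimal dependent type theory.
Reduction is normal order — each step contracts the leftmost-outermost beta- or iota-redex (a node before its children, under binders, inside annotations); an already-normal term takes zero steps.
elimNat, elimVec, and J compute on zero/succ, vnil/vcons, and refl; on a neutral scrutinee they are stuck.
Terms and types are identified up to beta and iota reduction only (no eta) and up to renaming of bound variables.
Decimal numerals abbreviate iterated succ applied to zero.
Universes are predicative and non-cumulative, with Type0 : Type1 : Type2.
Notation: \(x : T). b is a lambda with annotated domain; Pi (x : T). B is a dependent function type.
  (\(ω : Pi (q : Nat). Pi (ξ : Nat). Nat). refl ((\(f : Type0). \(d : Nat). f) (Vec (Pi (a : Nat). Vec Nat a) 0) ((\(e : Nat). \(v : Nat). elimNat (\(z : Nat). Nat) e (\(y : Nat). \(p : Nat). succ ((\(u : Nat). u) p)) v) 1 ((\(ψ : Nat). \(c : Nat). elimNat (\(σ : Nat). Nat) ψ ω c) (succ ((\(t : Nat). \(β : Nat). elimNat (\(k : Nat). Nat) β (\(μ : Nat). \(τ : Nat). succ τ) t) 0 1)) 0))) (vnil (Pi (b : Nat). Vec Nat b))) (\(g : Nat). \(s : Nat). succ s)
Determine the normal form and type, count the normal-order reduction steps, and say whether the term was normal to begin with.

reduced normal form:
  refl (Vec (Pi (ω : Nat). Vec Nat ω) 0) (vnil (Pi (q : Nat). Vec Nat q))
the term's type:
  Eq (Vec (Pi (ω : Nat). Vec Nat ω) 0) (vnil (Pi (q : Nat). Vec Nat q)) (vnil (Pi (ξ : Nat). Vec Nat ξ))
reduction steps (normal order): 3
started in normal form: no
first redex: a beta-redex


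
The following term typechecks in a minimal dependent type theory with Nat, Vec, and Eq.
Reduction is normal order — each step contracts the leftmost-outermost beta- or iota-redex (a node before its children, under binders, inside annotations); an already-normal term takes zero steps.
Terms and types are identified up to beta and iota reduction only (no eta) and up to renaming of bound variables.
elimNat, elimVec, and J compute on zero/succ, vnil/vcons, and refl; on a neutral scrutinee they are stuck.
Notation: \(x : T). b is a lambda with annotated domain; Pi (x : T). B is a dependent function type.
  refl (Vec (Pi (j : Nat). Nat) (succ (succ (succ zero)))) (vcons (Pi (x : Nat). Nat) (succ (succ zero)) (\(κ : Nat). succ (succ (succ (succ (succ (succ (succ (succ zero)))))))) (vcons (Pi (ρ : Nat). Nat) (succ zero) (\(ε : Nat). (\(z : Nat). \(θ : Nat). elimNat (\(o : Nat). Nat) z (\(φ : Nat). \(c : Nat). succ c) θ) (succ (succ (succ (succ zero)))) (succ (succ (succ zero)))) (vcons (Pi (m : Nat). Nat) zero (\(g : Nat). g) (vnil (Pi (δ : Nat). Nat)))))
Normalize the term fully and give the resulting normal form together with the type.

normal form:
  refl (Vec (Pi (j : Nat). Nat) (succ (succ (succ zero)))) (vcons (Pi (x : Nat). Nat) (succ (succ zero)) (\(κ : Nat). succ (succ (succ (succ (succ (succ (succ (succ zero)))))))) (vcons (Pi (ρ : Nat). Nat) (succ zero) (\(ε : Nat). succ (succ (succ (succ (succ (succ (succ zero))))))) (vcons (Pi (z : Nat). Nat) zero (\(θ : Nat). θ) (vnil (Pi (o : Nat). Nat)))))
the term's type:
  Eq (Vec (Pi (j : Nat). Nat) (succ (succ (succ zero)))) (vcons (Pi (x : Nat). Nat) (succ (succ zero)) (\(κ : Nat). succ (succ (succ (succ (succ (succ (succ (succ zero)))))))) (vcons (Pi (ρ : Nat). Nat) (succ zero) (\(ε : Nat). succ (succ (succ (succ (succ (succ (succ zero))))))) (vcons (Pi (z : Nat). Nat) zero (\(θ : Nat). θ) (vnil (Pi (o : Nat). Nat))))) (vcons (Pi (φ : Nat). Nat) (succ (succ zero)) (\(c : Nat). succ (succ (succ (succ (succ (succ (succ (succ zero)))))))) (vcons (Pi (m : Nat). Nat) (succ zero) (\(g : Nat). succ (succ (succ (succ (succ (succ (succ zero))))))) (vcons (Pi (δ : Nat). Nat) zero (\(β : Nat). β) (vnil (Pi (w : Nat). Nat)))))
observation: 12 normal-order steps separate the term from its normal form.


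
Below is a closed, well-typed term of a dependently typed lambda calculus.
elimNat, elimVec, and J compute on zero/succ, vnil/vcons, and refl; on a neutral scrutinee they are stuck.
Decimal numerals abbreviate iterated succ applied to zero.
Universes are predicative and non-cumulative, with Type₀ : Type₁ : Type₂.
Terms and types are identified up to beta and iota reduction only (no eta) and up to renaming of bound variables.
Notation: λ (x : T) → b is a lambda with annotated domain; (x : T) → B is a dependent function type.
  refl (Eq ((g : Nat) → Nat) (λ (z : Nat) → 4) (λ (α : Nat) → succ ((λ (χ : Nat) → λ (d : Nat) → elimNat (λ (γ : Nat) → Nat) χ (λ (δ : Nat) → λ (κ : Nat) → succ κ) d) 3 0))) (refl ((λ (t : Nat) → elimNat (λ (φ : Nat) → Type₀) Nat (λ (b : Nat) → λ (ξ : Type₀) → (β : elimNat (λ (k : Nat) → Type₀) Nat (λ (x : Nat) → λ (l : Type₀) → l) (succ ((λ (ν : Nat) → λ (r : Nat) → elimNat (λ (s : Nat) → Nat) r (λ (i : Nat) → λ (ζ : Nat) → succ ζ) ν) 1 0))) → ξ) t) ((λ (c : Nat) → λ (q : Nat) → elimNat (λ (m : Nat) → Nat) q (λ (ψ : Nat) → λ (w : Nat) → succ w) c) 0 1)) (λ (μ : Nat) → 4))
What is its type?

the term's type:
  Eq (Eq ((g : Nat) → Nat) (λ (z : Nat) → 4) (λ (α : Nat) → 4)) (refl ((χ : Nat) → Nat) (λ (d : Nat) → 4)) (refl ((γ : Nat) → Nat) (λ (δ : Nat) → 4))


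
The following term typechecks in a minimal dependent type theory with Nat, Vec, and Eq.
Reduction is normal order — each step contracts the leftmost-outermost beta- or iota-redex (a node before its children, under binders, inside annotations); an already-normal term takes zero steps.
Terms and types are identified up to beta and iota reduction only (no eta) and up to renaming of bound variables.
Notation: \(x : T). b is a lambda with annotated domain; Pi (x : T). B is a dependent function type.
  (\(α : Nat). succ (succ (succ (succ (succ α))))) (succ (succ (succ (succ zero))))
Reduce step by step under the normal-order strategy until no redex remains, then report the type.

normal-order reduction sequence:
  (\(α : Nat). succ (succ (succ (succ (succ α))))) (succ (succ (succ (succ zero))))
  ~> succ (succ (succ (succ (succ (succ (succ (succ (succ zero))))))))
type:
  Nat


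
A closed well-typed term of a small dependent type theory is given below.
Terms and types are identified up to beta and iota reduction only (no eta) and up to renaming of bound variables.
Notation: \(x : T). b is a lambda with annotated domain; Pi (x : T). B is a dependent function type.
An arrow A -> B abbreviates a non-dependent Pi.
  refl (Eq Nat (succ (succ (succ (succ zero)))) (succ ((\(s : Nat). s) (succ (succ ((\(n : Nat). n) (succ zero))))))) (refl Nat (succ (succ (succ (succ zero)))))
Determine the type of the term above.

type:
  Eq (Eq Nat (succ (succ (succ (succ zero)))) (succ (succ (succ (succ zero))))) (refl Nat (succ (succ (succ (succ zero))))) (refl Nat (succ (succ (succ (succ zero)))))


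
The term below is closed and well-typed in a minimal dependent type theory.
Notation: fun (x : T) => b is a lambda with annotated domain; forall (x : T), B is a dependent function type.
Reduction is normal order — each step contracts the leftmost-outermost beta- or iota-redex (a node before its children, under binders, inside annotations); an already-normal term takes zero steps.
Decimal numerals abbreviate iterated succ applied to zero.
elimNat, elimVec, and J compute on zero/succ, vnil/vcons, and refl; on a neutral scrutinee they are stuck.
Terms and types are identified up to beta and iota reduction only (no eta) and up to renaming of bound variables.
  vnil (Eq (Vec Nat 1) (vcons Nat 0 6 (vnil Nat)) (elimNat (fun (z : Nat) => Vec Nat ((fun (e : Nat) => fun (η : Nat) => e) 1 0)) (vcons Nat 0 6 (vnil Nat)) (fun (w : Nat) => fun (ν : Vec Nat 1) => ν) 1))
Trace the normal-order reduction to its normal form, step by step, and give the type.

normal-order reduction sequence:
  vnil (Eq (Vec Nat 1) (vcons Nat 0 6 (vnil Nat)) (elimNat (fun (z : Nat) => Vec Nat ((fun (e : Nat) => fun (η : Nat) => e) 1 0)) (vcons Nat 0 6 (vnil Nat)) (fun (w : Nat) => fun (ν : Vec Nat 1) => ν) 1))
  ~> vnil (Eq (Vec Nat 1) (vcons Nat 0 6 (vnil Nat)) ((fun (z : Nat) => fun (e : Vec Nat 1) => e) 0 (elimNat (fun (η : Nat) => Vec Nat ((fun (w : Nat) => fun (ν : Nat) => w) 1 0)) (vcons Nat 0 6 (vnil Nat)) (fun (ψ : Nat) => fun (ζ : Vec Nat 1) => ζ) 0)))
  ~> vnil (Eq (Vec Nat 1) (vcons Nat 0 6 (vnil Nat)) ((fun (z : Vec Nat 1) => z) (elimNat (fun (e : Nat) => Vec Nat ((fun (η : Nat) => fun (w : Nat) => η) 1 0)) (vcons Nat 0 6 (vnil Nat)) (fun (ν : Nat) => fun (ψ : Vec Nat 1) => ψ) 0)))
  ~> vnil (Eq (Vec Nat 1) (vcons Nat 0 6 (vnil Nat)) (elimNat (fun (z : Nat) => Vec Nat ((fun (e : Nat) => fun (η : Nat) => e) 1 0)) (vcons Nat 0 6 (vnil Nat)) (fun (w : Nat) => fun (ν : Vec Nat 1) => ν) 0))
  ~> vnil (Eq (Vec Nat 1) (vcons Nat 0 6 (vnil Nat)) (vcons Nat 0 6 (vnil Nat)))
type:
  Vec (Eq (Vec Nat 1) (vcons Nat 0 6 (vnil Nat)) (vcons Nat 0 6 (vnil Nat))) 0


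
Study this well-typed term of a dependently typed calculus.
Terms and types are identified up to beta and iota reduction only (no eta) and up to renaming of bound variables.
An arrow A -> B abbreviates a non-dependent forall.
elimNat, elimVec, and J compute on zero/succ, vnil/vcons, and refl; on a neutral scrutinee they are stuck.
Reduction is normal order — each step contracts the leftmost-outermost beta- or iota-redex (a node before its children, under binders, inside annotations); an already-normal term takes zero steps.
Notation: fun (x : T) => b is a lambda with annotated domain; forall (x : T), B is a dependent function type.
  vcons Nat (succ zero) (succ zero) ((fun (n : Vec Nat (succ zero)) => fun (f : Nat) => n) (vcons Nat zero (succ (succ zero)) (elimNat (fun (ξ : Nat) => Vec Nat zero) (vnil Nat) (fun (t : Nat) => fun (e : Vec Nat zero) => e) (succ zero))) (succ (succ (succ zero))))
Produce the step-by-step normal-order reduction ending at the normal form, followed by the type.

reduction (normal order):
  vcons Nat (succ zero) (succ zero) ((fun (n : Vec Nat (succ zero)) => fun (f : Nat) => n) (vcons Nat zero (succ (succ zero)) (elimNat (fun (ξ : Nat) => Vec Nat zero) (vnil Nat) (fun (t : Nat) => fun (e : Vec Nat zero) => e) (succ zero))) (succ (succ (succ zero))))
  ~> vcons Nat (succ zero) (succ zero) ((fun (n : Nat) => vcons Nat zero (succ (succ zero)) (elimNat (fun (f : Nat) => Vec Nat zero) (vnil Nat) (fun (ξ : Nat) => fun (t : Vec Nat zero) => t) (succ zero))) (succ (succ (succ zero))))
  ~> vcons Nat (succ zero) (succ zero) (vcons Nat zero (succ (succ zero)) (elimNat (fun (n : Nat) => Vec Nat zero) (vnil Nat) (fun (f : Nat) => fun (ξ : Vec Nat zero) => ξ) (succ zero)))
  ~> vcons Nat (succ zero) (succ zero) (vcons Nat zero (succ (succ zero)) ((fun (n : Nat) => fun (f : Vec Nat zero) => f) zero (elimNat (fun (ξ : Nat) => Vec Nat zero) (vnil Nat) (fun (t : Nat) => fun (e : Vec Nat zero) => e) zero)))
  ~> vcons Nat (succ zero) (succ zero) (vcons Nat zero (succ (succ zero)) ((fun (n : Vec Nat zero) => n) (elimNat (fun (f : Nat) => Vec Nat zero) (vnil Nat) (fun (ξ : Nat) => fun (t : Vec Nat zero) => t) zero)))
  ~> vcons Nat (succ zero) (succ zero) (vcons Nat zero (succ (succ zero)) (elimNat (fun (n : Nat) => Vec Nat zero) (vnil Nat) (fun (f : Nat) => fun (ξ : Vec Nat zero) => ξ) zero))
  ~> vcons Nat (succ zero) (succ zero) (vcons Nat zero (succ (succ zero)) (vnil Nat))
inferred type:
  Vec Nat (succ (succ zero))


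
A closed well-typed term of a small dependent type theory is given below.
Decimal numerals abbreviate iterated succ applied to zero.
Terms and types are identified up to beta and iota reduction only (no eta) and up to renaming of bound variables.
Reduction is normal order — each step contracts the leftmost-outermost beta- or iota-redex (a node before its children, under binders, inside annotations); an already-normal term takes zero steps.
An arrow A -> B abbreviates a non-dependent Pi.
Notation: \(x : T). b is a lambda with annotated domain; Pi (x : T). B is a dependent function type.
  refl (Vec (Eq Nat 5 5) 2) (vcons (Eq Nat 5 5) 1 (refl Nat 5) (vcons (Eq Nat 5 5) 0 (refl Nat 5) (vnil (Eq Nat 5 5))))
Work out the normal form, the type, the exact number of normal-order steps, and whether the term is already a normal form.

reduced normal form:
  refl (Vec (Eq Nat 5 5) 2) (vcons (Eq Nat 5 5) 1 (refl Nat 5) (vcons (Eq Nat 5 5) 0 (refl Nat 5) (vnil (Eq Nat 5 5))))
type:
  Eq (Vec (Eq Nat 5 5) 2) (vcons (Eq Nat 5 5) 1 (refl Nat 5) (vcons (Eq Nat 5 5) 0 (refl Nat 5) (vnil (Eq Nat 5 5)))) (vcons (Eq Nat 5 5) 1 (refl Nat 5) (vcons (Eq Nat 5 5) 0 (refl Nat 5) (vnil (Eq Nat 5 5))))
steps to reach normal form (normal order): 0
started in normal form: yes


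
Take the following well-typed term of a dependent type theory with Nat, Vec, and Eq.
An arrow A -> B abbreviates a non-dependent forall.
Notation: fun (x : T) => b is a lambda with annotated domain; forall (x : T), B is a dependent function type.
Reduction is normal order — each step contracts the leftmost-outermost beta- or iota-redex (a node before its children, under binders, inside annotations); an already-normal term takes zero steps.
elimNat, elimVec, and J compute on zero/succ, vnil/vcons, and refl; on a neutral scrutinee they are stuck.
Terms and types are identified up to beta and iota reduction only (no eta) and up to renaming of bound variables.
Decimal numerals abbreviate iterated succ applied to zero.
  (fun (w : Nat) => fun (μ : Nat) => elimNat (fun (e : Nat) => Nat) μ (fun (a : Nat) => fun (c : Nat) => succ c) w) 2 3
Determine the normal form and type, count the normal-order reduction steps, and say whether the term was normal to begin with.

reduced normal form:
  5
the term's type:
  Nat
steps to reach normal form (normal order): 9
already normal: no
first contracted redex: a beta-redex


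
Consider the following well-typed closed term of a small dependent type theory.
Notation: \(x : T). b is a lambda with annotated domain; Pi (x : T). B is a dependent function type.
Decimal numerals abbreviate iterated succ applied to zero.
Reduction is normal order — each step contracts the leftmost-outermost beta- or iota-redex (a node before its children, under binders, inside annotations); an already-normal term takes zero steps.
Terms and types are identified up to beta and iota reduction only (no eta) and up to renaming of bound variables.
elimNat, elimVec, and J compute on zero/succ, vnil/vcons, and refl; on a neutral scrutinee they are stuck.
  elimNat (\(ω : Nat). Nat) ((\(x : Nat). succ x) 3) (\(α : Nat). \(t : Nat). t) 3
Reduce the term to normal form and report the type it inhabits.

reduced normal form:
  4
inferred type:
  Nat


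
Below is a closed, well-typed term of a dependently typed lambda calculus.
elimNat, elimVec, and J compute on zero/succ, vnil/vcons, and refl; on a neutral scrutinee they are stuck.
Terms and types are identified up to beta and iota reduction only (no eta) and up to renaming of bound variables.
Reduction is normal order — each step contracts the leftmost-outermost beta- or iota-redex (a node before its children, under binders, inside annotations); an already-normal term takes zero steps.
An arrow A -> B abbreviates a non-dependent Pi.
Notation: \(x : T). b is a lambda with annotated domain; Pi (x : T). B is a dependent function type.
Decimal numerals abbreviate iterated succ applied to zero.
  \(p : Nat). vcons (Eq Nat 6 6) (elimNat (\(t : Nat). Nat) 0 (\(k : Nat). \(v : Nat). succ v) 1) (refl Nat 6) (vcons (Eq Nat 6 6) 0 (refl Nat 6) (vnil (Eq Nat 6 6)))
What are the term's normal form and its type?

normal form:
  \(p : Nat). vcons (Eq Nat 6 6) 1 (refl Nat 6) (vcons (Eq Nat 6 6) 0 (refl Nat 6) (vnil (Eq Nat 6 6)))
the term's type:
  Nat -> Vec (Eq Nat 6 6) 2
observation: the first redex contracted is an elimNat iota-redex; the normal form is reached in 4 normal-order steps.


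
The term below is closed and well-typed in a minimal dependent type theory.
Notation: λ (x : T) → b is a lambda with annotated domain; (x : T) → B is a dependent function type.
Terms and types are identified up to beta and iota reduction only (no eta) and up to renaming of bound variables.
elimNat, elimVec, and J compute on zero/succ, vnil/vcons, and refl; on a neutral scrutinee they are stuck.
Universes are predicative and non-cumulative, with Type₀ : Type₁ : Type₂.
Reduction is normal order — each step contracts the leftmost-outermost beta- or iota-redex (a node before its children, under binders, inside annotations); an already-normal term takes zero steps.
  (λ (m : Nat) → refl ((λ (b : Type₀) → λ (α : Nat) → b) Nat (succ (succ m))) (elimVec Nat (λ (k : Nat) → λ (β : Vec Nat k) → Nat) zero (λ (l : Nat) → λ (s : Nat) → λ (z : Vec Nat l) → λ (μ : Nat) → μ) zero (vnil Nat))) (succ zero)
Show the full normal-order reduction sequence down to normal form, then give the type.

reduction (normal order):
  (λ (m : Nat) → refl ((λ (b : Type₀) → λ (α : Nat) → b) Nat (succ (succ m))) (elimVec Nat (λ (k : Nat) → λ (β : Vec Nat k) → Nat) zero (λ (l : Nat) → λ (s : Nat) → λ (z : Vec Nat l) → λ (μ : Nat) → μ) zero (vnil Nat))) (succ zero)
  ~> refl ((λ (m : Type₀) → λ (b : Nat) → m) Nat (succ (succ (succ zero)))) (elimVec Nat (λ (α : Nat) → λ (k : Vec Nat α) → Nat) zero (λ (β : Nat) → λ (l : Nat) → λ (s : Vec Nat β) → λ (z : Nat) → z) zero (vnil Nat))
  ~> refl ((λ (m : Nat) → Nat) (succ (succ (succ zero)))) (elimVec Nat (λ (b : Nat) → λ (α : Vec Nat b) → Nat) zero (λ (k : Nat) → λ (β : Nat) → λ (l : Vec Nat k) → λ (s : Nat) → s) zero (vnil Nat))
  ~> refl Nat (elimVec Nat (λ (m : Nat) → λ (b : Vec Nat m) → Nat) zero (λ (α : Nat) → λ (k : Nat) → λ (β : Vec Nat α) → λ (l : Nat) → l) zero (vnil Nat))
  ~> refl Nat zero
inferred type:
  Eq Nat zero zero


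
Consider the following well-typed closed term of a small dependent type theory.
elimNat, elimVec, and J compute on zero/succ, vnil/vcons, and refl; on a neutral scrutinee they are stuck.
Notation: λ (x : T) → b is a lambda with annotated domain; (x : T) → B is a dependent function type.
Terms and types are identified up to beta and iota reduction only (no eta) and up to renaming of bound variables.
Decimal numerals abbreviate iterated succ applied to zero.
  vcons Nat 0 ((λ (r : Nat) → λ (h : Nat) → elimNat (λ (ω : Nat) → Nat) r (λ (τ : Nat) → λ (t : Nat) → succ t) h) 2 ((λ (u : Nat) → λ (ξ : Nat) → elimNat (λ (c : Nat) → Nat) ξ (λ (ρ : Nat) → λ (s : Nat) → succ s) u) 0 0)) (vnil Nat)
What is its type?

type:
  Vec Nat 1


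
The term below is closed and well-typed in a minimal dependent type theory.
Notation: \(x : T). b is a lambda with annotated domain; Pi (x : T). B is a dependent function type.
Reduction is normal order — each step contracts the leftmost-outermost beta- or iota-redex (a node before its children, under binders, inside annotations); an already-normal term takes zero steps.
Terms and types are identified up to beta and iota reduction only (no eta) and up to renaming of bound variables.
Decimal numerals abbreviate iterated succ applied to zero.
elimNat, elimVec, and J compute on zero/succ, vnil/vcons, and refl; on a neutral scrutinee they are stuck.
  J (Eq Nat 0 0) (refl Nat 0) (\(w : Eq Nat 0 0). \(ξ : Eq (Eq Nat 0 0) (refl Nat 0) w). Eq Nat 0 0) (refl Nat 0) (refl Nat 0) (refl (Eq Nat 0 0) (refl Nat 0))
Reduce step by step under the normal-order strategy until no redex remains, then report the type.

normal-order reduction sequence:
  J (Eq Nat 0 0) (refl Nat 0) (\(w : Eq Nat 0 0). \(ξ : Eq (Eq Nat 0 0) (refl Nat 0) w). Eq Nat 0 0) (refl Nat 0) (refl Nat 0) (refl (Eq Nat 0 0) (refl Nat 0))
  ~> refl Nat 0
type:
  Eq Nat 0 0


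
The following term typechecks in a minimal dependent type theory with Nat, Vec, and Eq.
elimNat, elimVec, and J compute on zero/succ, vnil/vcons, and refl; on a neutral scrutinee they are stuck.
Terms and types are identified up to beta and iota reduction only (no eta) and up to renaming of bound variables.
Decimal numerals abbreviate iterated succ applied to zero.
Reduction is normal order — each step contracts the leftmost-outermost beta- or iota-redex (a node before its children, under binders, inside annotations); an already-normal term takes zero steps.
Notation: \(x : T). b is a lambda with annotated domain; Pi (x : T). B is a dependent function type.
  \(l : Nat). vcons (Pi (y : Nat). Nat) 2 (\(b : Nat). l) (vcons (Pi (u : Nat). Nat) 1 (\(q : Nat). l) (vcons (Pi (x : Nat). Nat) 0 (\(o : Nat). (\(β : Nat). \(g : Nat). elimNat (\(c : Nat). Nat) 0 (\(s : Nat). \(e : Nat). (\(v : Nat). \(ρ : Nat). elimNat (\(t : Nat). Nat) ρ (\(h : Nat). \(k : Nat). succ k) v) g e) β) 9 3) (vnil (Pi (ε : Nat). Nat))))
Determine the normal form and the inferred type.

normal form:
  \(l : Nat). vcons (Pi (y : Nat). Nat) 2 (\(b : Nat). l) (vcons (Pi (u : Nat). Nat) 1 (\(q : Nat). l) (vcons (Pi (x : Nat). Nat) 0 (\(o : Nat). 27) (vnil (Pi (β : Nat). Nat))))
inferred type:
  Pi (l : Nat). Vec (Pi (y : Nat). Nat) 3


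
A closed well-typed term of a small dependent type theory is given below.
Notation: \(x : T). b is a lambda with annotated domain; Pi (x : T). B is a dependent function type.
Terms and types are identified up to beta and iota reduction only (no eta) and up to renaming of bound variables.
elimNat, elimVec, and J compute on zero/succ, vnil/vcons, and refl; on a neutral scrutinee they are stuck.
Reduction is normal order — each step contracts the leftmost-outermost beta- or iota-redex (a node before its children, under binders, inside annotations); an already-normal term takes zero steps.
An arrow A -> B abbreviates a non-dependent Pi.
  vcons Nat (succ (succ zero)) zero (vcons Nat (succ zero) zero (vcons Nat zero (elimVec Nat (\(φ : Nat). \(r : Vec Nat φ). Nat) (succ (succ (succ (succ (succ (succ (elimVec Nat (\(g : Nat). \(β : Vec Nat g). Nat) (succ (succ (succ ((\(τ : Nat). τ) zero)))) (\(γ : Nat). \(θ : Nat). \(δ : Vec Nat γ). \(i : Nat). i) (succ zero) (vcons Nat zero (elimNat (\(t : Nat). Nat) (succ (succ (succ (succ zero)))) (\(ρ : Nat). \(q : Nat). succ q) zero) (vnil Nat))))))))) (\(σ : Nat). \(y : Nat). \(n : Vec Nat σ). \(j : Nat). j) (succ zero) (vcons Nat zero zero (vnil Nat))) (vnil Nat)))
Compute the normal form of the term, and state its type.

reduced normal form:
  vcons Nat (succ (succ zero)) zero (vcons Nat (succ zero) zero (vcons Nat zero (succ (succ (succ (succ (succ (succ (succ (succ (succ zero))))))))) (vnil Nat)))
inferred type:
  Vec Nat (succ (succ (succ zero)))


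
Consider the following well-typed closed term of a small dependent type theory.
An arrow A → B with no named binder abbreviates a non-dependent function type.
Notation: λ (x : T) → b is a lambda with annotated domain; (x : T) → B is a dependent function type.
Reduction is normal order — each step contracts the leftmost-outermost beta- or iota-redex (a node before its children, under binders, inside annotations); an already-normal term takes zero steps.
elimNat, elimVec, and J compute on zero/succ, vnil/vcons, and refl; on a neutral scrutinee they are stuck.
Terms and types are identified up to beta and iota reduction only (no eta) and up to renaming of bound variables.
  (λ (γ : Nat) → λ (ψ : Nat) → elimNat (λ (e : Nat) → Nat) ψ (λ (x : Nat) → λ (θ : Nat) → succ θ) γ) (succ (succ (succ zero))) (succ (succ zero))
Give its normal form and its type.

resulting normal form:
  succ (succ (succ (succ (succ zero))))
type:
  Nat
observation: reduction starts at a beta-redex, and 12 normal-order steps reach the normal form.


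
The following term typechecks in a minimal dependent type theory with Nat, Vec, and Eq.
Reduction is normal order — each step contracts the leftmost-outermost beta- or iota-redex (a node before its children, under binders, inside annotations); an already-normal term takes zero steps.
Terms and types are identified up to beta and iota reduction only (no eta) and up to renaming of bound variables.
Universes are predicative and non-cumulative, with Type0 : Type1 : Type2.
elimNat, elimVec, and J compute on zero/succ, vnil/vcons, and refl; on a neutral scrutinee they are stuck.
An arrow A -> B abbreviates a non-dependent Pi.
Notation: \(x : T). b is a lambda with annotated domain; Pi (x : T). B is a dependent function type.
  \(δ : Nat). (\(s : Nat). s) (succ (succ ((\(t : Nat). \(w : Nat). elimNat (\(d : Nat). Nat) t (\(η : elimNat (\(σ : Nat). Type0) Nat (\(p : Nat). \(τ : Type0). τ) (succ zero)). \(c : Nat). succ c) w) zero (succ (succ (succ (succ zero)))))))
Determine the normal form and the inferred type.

normal form:
  \(δ : Nat). succ (succ (succ (succ (succ (succ zero)))))
inferred type:
  Nat -> Nat
observation: 16 normal-order steps normalize the term, beginning with a beta-redex.


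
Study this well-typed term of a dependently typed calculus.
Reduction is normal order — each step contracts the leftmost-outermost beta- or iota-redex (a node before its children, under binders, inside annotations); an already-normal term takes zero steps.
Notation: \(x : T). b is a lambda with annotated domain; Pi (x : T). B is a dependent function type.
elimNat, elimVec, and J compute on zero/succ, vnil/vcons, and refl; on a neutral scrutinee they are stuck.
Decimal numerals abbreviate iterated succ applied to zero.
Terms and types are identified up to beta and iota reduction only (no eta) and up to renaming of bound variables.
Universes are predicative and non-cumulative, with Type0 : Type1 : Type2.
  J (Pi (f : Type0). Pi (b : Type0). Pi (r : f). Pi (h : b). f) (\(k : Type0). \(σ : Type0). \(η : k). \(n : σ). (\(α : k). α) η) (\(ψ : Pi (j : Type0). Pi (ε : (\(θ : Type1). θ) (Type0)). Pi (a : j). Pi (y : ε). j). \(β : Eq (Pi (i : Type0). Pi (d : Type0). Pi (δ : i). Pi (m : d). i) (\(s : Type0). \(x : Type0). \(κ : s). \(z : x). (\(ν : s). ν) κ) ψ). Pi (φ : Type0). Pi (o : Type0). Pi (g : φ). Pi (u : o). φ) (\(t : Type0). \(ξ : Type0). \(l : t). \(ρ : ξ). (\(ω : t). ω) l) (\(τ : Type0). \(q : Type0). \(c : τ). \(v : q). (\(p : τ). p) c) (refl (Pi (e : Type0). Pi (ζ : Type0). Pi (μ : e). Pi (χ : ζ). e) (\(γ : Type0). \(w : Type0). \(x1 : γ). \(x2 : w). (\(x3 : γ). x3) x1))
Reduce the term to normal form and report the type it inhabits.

resulting normal form:
  \(f : Type0). \(b : Type0). \(r : f). \(h : b). r
inferred type:
  Pi (f : Type0). Pi (b : Type0). Pi (r : f). Pi (h : b). f


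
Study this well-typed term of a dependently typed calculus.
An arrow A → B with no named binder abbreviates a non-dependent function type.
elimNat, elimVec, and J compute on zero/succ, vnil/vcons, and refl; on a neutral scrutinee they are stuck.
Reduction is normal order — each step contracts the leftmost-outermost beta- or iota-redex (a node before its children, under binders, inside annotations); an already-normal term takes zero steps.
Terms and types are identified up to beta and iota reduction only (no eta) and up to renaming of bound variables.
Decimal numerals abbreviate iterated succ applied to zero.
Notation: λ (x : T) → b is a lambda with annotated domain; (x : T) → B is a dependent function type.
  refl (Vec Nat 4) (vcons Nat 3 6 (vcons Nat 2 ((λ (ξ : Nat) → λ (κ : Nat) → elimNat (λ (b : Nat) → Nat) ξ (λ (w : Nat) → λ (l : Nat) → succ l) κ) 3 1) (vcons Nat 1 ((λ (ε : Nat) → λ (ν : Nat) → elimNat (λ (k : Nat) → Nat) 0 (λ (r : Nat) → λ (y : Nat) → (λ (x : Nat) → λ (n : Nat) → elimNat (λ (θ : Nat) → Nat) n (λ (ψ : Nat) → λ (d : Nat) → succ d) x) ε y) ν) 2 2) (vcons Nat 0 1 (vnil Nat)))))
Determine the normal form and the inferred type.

resulting normal form:
  refl (Vec Nat 4) (vcons Nat 3 6 (vcons Nat 2 4 (vcons Nat 1 4 (vcons Nat 0 1 (vnil Nat)))))
inferred type:
  Eq (Vec Nat 4) (vcons Nat 3 6 (vcons Nat 2 4 (vcons Nat 1 4 (vcons Nat 0 1 (vnil Nat))))) (vcons Nat 3 6 (vcons Nat 2 4 (vcons Nat 1 4 (vcons Nat 0 1 (vnil Nat)))))
observation: contracting a beta-redex first, the term normalizes in 33 steps.


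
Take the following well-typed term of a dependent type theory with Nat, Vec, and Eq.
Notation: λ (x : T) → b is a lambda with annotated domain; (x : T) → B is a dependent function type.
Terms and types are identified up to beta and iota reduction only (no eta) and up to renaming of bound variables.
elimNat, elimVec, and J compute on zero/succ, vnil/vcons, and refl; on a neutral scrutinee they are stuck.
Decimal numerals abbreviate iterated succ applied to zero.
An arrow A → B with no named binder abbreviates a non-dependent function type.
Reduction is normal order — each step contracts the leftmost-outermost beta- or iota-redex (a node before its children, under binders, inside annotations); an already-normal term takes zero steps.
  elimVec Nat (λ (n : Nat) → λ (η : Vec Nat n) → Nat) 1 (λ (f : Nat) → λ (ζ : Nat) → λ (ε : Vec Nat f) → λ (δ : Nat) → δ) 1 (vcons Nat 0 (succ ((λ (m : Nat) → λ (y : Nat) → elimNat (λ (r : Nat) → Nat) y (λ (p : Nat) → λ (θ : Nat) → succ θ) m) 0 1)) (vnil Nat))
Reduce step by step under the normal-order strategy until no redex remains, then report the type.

reduction (normal order):
  elimVec Nat (λ (n : Nat) → λ (η : Vec Nat n) → Nat) 1 (λ (f : Nat) → λ (ζ : Nat) → λ (ε : Vec Nat f) → λ (δ : Nat) → δ) 1 (vcons Nat 0 (succ ((λ (m : Nat) → λ (y : Nat) → elimNat (λ (r : Nat) → Nat) y (λ (p : Nat) → λ (θ : Nat) → succ θ) m) 0 1)) (vnil Nat))
  ~> (λ (n : Nat) → λ (η : Nat) → λ (f : Vec Nat n) → λ (ζ : Nat) → ζ) 0 (succ ((λ (ε : Nat) → λ (δ : Nat) → elimNat (λ (m : Nat) → Nat) δ (λ (y : Nat) → λ (r : Nat) → succ r) ε) 0 1)) (vnil Nat) (elimVec Nat (λ (p : Nat) → λ (θ : Vec Nat p) → Nat) 1 (λ (l : Nat) → λ (i : Nat) → λ (o : Vec Nat l) → λ (d : Nat) → d) 0 (vnil Nat))
  ~> (λ (n : Nat) → λ (η : Vec Nat 0) → λ (f : Nat) → f) (succ ((λ (ζ : Nat) → λ (ε : Nat) → elimNat (λ (δ : Nat) → Nat) ε (λ (m : Nat) → λ (y : Nat) → succ y) ζ) 0 1)) (vnil Nat) (elimVec Nat (λ (r : Nat) → λ (p : Vec Nat r) → Nat) 1 (λ (θ : Nat) → λ (l : Nat) → λ (i : Vec Nat θ) → λ (o : Nat) → o) 0 (vnil Nat))
  ~> (λ (n : Vec Nat 0) → λ (η : Nat) → η) (vnil Nat) (elimVec Nat (λ (f : Nat) → λ (ζ : Vec Nat f) → Nat) 1 (λ (ε : Nat) → λ (δ : Nat) → λ (m : Vec Nat ε) → λ (y : Nat) → y) 0 (vnil Nat))
  ~> (λ (n : Nat) → n) (elimVec Nat (λ (η : Nat) → λ (f : Vec Nat η) → Nat) 1 (λ (ζ : Nat) → λ (ε : Nat) → λ (δ : Vec Nat ζ) → λ (m : Nat) → m) 0 (vnil Nat))
  ~> elimVec Nat (λ (n : Nat) → λ (η : Vec Nat n) → Nat) 1 (λ (f : Nat) → λ (ζ : Nat) → λ (ε : Vec Nat f) → λ (δ : Nat) → δ) 0 (vnil Nat)
  ~> 1
type:
  Nat


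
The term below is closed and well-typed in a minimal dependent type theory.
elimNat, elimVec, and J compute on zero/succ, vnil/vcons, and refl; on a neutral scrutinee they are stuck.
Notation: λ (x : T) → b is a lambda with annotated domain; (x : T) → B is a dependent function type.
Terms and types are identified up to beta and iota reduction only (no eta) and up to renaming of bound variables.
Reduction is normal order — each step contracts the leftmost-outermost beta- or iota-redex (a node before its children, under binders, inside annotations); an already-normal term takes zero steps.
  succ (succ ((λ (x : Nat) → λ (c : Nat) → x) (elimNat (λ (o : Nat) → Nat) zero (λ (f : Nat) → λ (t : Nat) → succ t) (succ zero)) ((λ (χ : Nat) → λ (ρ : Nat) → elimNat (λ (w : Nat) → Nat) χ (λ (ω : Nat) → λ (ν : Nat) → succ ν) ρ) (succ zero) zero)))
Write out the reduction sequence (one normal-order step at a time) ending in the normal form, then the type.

normal-order reduction:
  succ (succ ((λ (x : Nat) → λ (c : Nat) → x) (elimNat (λ (o : Nat) → Nat) zero (λ (f : Nat) → λ (t : Nat) → succ t) (succ zero)) ((λ (χ : Nat) → λ (ρ : Nat) → elimNat (λ (w : Nat) → Nat) χ (λ (ω : Nat) → λ (ν : Nat) → succ ν) ρ) (succ zero) zero)))
  ~> succ (succ ((λ (x : Nat) → elimNat (λ (c : Nat) → Nat) zero (λ (o : Nat) → λ (f : Nat) → succ f) (succ zero)) ((λ (t : Nat) → λ (χ : Nat) → elimNat (λ (ρ : Nat) → Nat) t (λ (w : Nat) → λ (ω : Nat) → succ ω) χ) (succ zero) zero)))
  ~> succ (succ (elimNat (λ (x : Nat) → Nat) zero (λ (c : Nat) → λ (o : Nat) → succ o) (succ zero)))
  ~> succ (succ ((λ (x : Nat) → λ (c : Nat) → succ c) zero (elimNat (λ (o : Nat) → Nat) zero (λ (f : Nat) → λ (t : Nat) → succ t) zero)))
  ~> succ (succ ((λ (x : Nat) → succ x) (elimNat (λ (c : Nat) → Nat) zero (λ (o : Nat) → λ (f : Nat) → succ f) zero)))
  ~> succ (succ (succ (elimNat (λ (x : Nat) → Nat) zero (λ (c : Nat) → λ (o : Nat) → succ o) zero)))
  ~> succ (succ (succ zero))
inferred type:
  Nat
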